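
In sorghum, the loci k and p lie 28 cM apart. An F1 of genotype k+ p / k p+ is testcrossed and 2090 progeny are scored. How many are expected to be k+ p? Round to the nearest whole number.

A map distance of 28 cM corresponds to a recombination frequency of 0.280.
The F1 is k+ p / k p+, so k+ p is a parental gamete class with expected frequency (1 − r)/2 = 0.720/2 = 0.3600.
Expected number = 0.3600 × 2090 = 752.40 ≈ 752.

752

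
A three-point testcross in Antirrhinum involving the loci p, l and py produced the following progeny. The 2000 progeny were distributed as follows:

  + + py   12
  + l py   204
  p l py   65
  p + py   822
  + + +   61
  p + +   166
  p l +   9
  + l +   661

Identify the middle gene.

The two most frequent reciprocal classes, + l + and p + py, are the parental types, so the F1 was + l + / p + py.
The two rarest classes, p l + and + + py, are the double crossovers. Comparing them with the parentals, only the p allele has switched, so p is the middle locus and the order is py – p – l.

p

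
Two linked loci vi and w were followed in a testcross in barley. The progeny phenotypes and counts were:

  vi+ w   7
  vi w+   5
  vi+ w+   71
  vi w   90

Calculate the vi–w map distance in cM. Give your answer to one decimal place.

The two most frequent classes, vi+ w+ (71) and vi w (90), are the parental types, so the F1 was vi+ w+ / vi w.
The recombinant classes are vi+ w and vi w+: 7 + 5 = 12.
Recombination frequency = 12/173 = 0.0694 ≈ 6.9%, i.e. 6.9 cM.

6.9 cM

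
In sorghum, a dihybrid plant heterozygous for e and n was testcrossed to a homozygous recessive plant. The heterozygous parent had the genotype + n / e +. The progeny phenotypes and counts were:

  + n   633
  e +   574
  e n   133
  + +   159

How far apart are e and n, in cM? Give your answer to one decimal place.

The recombinant classes are + + and e n: 159 + 133 = 292.
Recombination frequency = 292/1499 = 0.1948 ≈ 19.5%, i.e. 19.5 cM.

19.5 cM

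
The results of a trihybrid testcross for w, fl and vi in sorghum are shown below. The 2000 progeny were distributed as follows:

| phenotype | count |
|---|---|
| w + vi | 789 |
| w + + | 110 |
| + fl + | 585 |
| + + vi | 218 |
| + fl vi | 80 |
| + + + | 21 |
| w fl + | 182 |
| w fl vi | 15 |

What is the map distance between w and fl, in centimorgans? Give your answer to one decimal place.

The two most frequent reciprocal classes, w + vi and + fl +, are the parental types, so the F1 was w + vi / + fl +.
The two rarest classes, w fl vi and + + +, are the double crossovers. Comparing them with the parentals, only the fl allele has switched, so fl is the middle locus and the order is vi – fl – w.
Crossovers in the fl–w interval produce the single-crossover classes + + vi and w fl + (218 + 182 = 400) plus the double crossovers (36).
RF(fl–w) = (400 + 36) / 2000 = 436/2000 = 0.2180 → 21.8 centimorgans.

21.8 centimorgans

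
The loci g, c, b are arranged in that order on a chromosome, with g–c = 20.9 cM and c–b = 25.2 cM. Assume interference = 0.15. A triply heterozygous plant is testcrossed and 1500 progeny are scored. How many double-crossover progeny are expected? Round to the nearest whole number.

Map distances give recombination frequencies of 0.209 and 0.252 for the two intervals.
With interference 0.15 (so coincidence = 0.85), expected double-crossover frequency = 0.209 × 0.252 × 0.85 = 0.04477.
Expected number = 0.04477 × 1500 = 67.15 ≈ 67.

67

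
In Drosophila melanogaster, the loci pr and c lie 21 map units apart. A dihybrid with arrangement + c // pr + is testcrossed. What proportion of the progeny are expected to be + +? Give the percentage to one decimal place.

10.5%

A map distance of 21 map units corresponds to a recombination frequency of 0.210.
The F1 is + c / pr +, so + + is a recombinant gamete class with expected frequency r/2 = 0.210/2 = 0.1050.
That is 0.1050 = 10.5% of the progeny.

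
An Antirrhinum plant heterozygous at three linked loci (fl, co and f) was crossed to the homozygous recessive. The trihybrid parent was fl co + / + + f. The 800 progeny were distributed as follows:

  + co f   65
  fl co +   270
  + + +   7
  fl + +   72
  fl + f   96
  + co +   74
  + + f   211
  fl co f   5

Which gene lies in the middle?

f

The two rarest classes, fl co f and + + +, are the double crossovers. Comparing them with the parentals, only the f allele has switched, so f is the middle locus and the order is fl – f – co.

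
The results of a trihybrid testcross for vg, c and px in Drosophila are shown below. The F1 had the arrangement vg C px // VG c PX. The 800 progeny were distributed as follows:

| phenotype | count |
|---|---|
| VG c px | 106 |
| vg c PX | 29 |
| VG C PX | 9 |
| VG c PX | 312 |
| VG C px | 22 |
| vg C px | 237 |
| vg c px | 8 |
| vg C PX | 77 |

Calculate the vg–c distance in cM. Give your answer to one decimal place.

The two rarest classes, vg c px and VG C PX, are the double crossovers. Comparing them with the parentals, only the c allele has switched, so c is the middle locus and the order is px – c – vg.
Crossovers in the c–vg interval produce the single-crossover classes VG C px and vg c PX (22 + 29 = 51) plus the double crossovers (17).
RF(c–vg) = (51 + 17) / 800 = 68/800 = 0.0850 → 8.5 cM.

8.5 cM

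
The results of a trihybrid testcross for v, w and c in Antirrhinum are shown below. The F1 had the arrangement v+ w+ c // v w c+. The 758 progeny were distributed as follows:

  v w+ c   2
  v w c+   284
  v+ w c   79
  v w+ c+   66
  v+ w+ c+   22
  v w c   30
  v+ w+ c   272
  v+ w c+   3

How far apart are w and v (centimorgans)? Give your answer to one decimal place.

The two rarest classes, v w+ c and v+ w c+, are the double crossovers. Comparing them with the parentals, only the v allele has switched, so v is the middle locus and the order is w – v – c.
Crossovers in the w–v interval produce the single-crossover classes v+ w c and v w+ c+ (79 + 66 = 145) plus the double crossovers (5).
RF(w–v) = (145 + 5) / 758 = 150/758 = 0.1979 → 19.8 centimorgans.

19.8 centimorgans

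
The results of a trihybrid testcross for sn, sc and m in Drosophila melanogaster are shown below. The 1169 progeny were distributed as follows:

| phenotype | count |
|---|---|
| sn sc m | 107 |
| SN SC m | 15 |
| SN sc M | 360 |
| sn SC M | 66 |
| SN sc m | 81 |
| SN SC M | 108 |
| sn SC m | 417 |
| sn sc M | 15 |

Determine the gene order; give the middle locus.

The two most frequent reciprocal classes, sn SC m and SN sc M, are the parental types, so the F1 was sn SC m / SN sc M.
The two rarest classes, SN SC m and sn sc M, are the double crossovers. Comparing them with the parentals, only the sn allele has switched, so sn is the middle locus and the order is m – sn – sc.

sn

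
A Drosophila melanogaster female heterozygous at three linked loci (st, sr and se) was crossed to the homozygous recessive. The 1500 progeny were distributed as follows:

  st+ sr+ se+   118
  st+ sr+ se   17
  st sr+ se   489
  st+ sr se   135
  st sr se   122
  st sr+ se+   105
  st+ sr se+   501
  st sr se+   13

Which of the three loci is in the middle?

st

The two most frequent reciprocal classes, st+ sr se+ and st sr+ se, are the parental types, so the F1 was st+ sr se+ / st sr+ se.
The two rarest classes, st sr se+ and st+ sr+ se, are the double crossovers. Comparing them with the parentals, only the st allele has switched, so st is the middle locus and the order is sr – st – se.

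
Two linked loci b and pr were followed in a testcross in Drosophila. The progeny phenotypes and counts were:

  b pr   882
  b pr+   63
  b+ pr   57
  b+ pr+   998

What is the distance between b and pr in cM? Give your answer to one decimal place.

6.0 cM

The two most frequent classes, b+ pr+ (998) and b pr (882), are the parental types, so the F1 was b+ pr+ / b pr.
The recombinant classes are b+ pr and b pr+: 57 + 63 = 120.
Recombination frequency = 120/2000 = 0.0600 ≈ 6.0%, i.e. 6.0 cM.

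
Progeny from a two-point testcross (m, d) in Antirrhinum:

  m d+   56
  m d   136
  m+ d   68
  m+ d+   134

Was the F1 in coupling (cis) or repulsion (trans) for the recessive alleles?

cis

The two most frequent classes are m+ d+ (134) and m d (136); these are the parental (non-recombinant) types.
So the F1 carried m+ d+ on one chromosome and m d on the other — the recessive alleles are on the same chromosome (cis / coupling).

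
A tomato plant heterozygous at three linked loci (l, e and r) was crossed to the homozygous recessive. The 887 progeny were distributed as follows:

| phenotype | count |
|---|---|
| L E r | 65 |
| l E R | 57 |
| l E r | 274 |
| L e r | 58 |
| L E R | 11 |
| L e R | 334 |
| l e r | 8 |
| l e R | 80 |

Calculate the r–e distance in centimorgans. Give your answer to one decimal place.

15.1 centimorgans

The two most frequent reciprocal classes, l E r and L e R, are the parental types, so the F1 was l E r / L e R.
The two rarest classes, l e r and L E R, are the double crossovers. Comparing them with the parentals, only the e allele has switched, so e is the middle locus and the order is r – e – l.
Crossovers in the r–e interval produce the single-crossover classes l E R and L e r (57 + 58 = 115) plus the double crossovers (19).
RF(r–e) = (115 + 19) / 887 = 134/887 = 0.1511 → 15.1 centimorgans.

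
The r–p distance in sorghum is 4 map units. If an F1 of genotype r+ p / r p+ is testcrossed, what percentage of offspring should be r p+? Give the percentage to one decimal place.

A map distance of 4 map units corresponds to a recombination frequency of 0.040.
The F1 is r+ p / r p+, so r p+ is a parental gamete class with expected frequency (1 − r)/2 = 0.960/2 = 0.4800.
That is 0.4800 = 48.0% of the progeny.

48.0%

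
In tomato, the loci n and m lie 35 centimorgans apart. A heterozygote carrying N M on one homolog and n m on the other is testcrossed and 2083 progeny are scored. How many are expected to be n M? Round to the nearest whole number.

365

A map distance of 35 centimorgans corresponds to a recombination frequency of 0.350.
The F1 is N M / n m, so n M is a recombinant gamete class with expected frequency r/2 = 0.350/2 = 0.1750.
Expected number = 0.1750 × 2083 = 364.52 ≈ 365.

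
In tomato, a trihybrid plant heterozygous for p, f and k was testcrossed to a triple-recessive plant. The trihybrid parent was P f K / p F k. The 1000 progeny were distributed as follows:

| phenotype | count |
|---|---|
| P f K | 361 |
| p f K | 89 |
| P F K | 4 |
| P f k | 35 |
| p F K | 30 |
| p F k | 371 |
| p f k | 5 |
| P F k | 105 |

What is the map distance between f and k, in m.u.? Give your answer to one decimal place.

7.4 m.u.

The two rarest classes, P F K and p f k, are the double crossovers. Comparing them with the parentals, only the f allele has switched, so f is the middle locus and the order is k – f – p.
Crossovers in the k–f interval produce the single-crossover classes P f k and p F K (35 + 30 = 65) plus the double crossovers (9).
RF(k–f) = (65 + 9) / 1000 = 74/1000 = 0.0740 → 7.4 m.u.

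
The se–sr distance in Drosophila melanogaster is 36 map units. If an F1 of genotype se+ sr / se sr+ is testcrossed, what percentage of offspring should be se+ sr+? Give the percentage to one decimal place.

A map distance of 36 map units corresponds to a recombination frequency of 0.360.
The F1 is se+ sr / se sr+, so se+ sr+ is a recombinant gamete class with expected frequency r/2 = 0.360/2 = 0.1800.
That is 0.1800 = 18.0% of the progeny.

18.0%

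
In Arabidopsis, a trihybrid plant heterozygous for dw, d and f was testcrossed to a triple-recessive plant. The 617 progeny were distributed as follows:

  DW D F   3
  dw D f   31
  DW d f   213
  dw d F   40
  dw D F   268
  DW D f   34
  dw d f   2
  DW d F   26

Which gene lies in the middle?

The two most frequent reciprocal classes, dw D F and DW d f, are the parental types, so the F1 was dw D F / DW d f.
The two rarest classes, DW D F and dw d f, are the double crossovers. Comparing them with the parentals, only the dw allele has switched, so dw is the middle locus and the order is d – dw – f.

dw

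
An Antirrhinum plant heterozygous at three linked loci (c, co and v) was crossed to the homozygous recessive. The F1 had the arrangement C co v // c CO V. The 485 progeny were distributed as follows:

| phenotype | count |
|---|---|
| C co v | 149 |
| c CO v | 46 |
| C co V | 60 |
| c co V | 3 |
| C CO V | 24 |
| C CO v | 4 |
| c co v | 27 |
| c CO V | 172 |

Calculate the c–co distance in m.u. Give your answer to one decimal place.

The two rarest classes, C CO v and c co V, are the double crossovers. Comparing them with the parentals, only the co allele has switched, so co is the middle locus and the order is v – co – c.
Crossovers in the co–c interval produce the single-crossover classes c co v and C CO V (27 + 24 = 51) plus the double crossovers (7).
RF(co–c) = (51 + 7) / 485 = 58/485 = 0.1196 → 12.0 m.u.

12.0 m.u.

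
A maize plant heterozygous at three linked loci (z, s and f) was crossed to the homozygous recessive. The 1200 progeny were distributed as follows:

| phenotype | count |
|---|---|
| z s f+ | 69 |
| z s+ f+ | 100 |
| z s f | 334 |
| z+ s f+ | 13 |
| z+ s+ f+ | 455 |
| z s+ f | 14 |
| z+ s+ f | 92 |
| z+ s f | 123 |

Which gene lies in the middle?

The two most frequent reciprocal classes, z s f and z+ s+ f+, are the parental types, so the F1 was z s f / z+ s+ f+.
The two rarest classes, z s+ f and z+ s f+, are the double crossovers. Comparing them with the parentals, only the s allele has switched, so s is the middle locus and the order is z – s – f.

s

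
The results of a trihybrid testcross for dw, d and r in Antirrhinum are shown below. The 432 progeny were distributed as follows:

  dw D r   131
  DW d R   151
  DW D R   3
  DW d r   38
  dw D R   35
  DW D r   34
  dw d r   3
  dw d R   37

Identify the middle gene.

The two most frequent reciprocal classes, dw D r and DW d R, are the parental types, so the F1 was dw D r / DW d R.
The two rarest classes, dw d r and DW D R, are the double crossovers. Comparing them with the parentals, only the d allele has switched, so d is the middle locus and the order is dw – d – r.

d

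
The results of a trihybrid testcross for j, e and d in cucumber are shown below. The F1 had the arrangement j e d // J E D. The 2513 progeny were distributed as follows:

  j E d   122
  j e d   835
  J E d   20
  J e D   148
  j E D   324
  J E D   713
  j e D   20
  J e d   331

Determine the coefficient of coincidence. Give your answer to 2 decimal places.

The two rarest classes, j e D and J E d, are the double crossovers. Comparing them with the parentals, only the d allele has switched, so d is the middle locus and the order is j – d – e.
j–d: (655 + 40)/2513 = 0.2766; d–e: (270 + 40)/2513 = 0.1234.
Expected DCO frequency = 0.2766 × 0.1234 ≈ 0.03413; observed = 40/2513 ≈ 0.01592.
Coefficient of coincidence = 0.01592/0.03413 ≈ 0.47.

0.47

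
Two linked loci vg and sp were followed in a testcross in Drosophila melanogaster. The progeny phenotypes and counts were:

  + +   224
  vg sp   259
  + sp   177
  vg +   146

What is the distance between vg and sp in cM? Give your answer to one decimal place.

40.1 cM

The two most frequent classes, + + (224) and vg sp (259), are the parental types, so the F1 was + + / vg sp.
The recombinant classes are + sp and vg +: 177 + 146 = 323.
Recombination frequency = 323/806 = 0.4007 ≈ 40.1%, i.e. 40.1 cM.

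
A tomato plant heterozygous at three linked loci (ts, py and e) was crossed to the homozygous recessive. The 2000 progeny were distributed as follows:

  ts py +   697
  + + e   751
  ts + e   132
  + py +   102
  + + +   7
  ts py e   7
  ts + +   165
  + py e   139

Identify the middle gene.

The two most frequent reciprocal classes, + + e and ts py +, are the parental types, so the F1 was + + e / ts py +.
The two rarest classes, + + + and ts py e, are the double crossovers. Comparing them with the parentals, only the e allele has switched, so e is the middle locus and the order is ts – e – py.

e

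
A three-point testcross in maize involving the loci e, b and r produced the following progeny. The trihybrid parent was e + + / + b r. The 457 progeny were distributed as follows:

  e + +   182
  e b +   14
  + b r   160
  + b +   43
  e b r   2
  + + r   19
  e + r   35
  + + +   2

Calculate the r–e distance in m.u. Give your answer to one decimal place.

The two rarest classes, + + + and e b r, are the double crossovers. Comparing them with the parentals, only the e allele has switched, so e is the middle locus and the order is b – e – r.
Crossovers in the e–r interval produce the single-crossover classes e + r and + b + (35 + 43 = 78) plus the double crossovers (4).
RF(e–r) = (78 + 4) / 457 = 82/457 = 0.1794 → 17.9 m.u.

17.9 m.u.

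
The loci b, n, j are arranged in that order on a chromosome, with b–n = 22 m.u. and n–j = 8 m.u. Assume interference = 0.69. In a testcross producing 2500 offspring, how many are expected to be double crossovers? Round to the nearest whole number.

14

Map distances give recombination frequencies of 0.220 and 0.080 for the two intervals.
With interference 0.69 (so coincidence = 0.31), expected double-crossover frequency = 0.220 × 0.080 × 0.31 = 0.00546.
Expected number = 0.00546 × 2500 = 13.64 ≈ 14.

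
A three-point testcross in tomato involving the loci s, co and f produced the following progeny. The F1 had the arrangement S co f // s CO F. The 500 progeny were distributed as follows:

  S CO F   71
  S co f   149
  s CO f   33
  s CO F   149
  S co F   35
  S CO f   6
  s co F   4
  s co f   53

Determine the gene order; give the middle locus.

The two rarest classes, S CO f and s co F, are the double crossovers. Comparing them with the parentals, only the co allele has switched, so co is the middle locus and the order is f – co – s.

co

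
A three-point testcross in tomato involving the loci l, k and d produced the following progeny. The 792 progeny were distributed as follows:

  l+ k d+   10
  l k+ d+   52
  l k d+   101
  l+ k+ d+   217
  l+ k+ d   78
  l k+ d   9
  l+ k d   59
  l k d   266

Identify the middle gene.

The two most frequent reciprocal classes, l k d and l+ k+ d+, are the parental types, so the F1 was l k d / l+ k+ d+.
The two rarest classes, l k+ d and l+ k d+, are the double crossovers. Comparing them with the parentals, only the k allele has switched, so k is the middle locus and the order is d – k – l.

k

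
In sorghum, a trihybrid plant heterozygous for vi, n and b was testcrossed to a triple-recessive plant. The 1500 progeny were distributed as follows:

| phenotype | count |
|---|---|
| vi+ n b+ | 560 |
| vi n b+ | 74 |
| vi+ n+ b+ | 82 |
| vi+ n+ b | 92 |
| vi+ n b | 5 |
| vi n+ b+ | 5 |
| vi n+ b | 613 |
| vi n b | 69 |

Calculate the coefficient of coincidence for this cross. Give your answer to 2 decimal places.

The two most frequent reciprocal classes, vi+ n b+ and vi n+ b, are the parental types, so the F1 was vi+ n b+ / vi n+ b.
The two rarest classes, vi+ n b and vi n+ b+, are the double crossovers. Comparing them with the parentals, only the b allele has switched, so b is the middle locus and the order is n – b – vi.
n–b: (151 + 10)/1500 = 0.1073; b–vi: (166 + 10)/1500 = 0.1173.
Expected DCO frequency = 0.1073 × 0.1173 ≈ 0.01259; observed = 10/1500 ≈ 0.00667.
Coefficient of coincidence = 0.00667/0.01259 ≈ 0.53.

0.53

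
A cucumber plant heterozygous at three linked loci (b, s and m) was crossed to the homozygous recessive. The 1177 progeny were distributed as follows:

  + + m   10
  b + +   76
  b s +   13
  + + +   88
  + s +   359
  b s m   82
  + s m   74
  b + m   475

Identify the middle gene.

The two most frequent reciprocal classes, + s + and b + m, are the parental types, so the F1 was + s + / b + m.
The two rarest classes, b s + and + + m, are the double crossovers. Comparing them with the parentals, only the b allele has switched, so b is the middle locus and the order is s – b – m.

b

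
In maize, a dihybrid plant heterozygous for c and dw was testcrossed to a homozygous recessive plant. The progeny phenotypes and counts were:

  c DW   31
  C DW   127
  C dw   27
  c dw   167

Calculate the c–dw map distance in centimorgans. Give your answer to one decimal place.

The two most frequent classes, C DW (127) and c dw (167), are the parental types, so the F1 was C DW / c dw.
The recombinant classes are C dw and c DW: 27 + 31 = 58.
Recombination frequency = 58/352 = 0.1648 ≈ 16.5%, i.e. 16.5 centimorgans.

16.5 centimorgans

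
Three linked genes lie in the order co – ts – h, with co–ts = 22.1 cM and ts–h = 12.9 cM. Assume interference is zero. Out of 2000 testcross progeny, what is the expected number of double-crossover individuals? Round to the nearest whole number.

57

Map distances give recombination frequencies of 0.221 and 0.129 for the two intervals.
With no interference, expected double-crossover frequency = 0.221 × 0.129 = 0.02851.
Expected number = 0.02851 × 2000 = 57.02 ≈ 57.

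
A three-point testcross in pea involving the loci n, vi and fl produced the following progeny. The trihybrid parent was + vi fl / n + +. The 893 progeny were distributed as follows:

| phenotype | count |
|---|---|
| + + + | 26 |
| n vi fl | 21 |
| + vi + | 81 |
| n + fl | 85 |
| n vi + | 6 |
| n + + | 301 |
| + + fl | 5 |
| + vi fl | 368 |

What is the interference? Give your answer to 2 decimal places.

The two rarest classes, + + fl and n vi +, are the double crossovers. Comparing them with the parentals, only the vi allele has switched, so vi is the middle locus and the order is fl – vi – n.
fl–vi: (166 + 11)/893 = 0.1982; vi–n: (47 + 11)/893 = 0.0649.
Expected DCO frequency = 0.1982 × 0.0649 ≈ 0.01286; observed = 11/893 ≈ 0.01232.
Coefficient of coincidence = 0.01232/0.01286 ≈ 0.96; interference = 1 − 0.96 = 0.04.

0.04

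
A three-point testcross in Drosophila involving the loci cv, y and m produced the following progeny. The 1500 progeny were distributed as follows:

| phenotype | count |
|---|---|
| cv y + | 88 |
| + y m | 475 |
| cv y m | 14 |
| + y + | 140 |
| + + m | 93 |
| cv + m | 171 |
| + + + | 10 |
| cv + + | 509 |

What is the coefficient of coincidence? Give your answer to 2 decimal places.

0.52

The two most frequent reciprocal classes, + y m and cv + +, are the parental types, so the F1 was + y m / cv + +.
The two rarest classes, cv y m and + + +, are the double crossovers. Comparing them with the parentals, only the cv allele has switched, so cv is the middle locus and the order is m – cv – y.
m–cv: (311 + 24)/1500 = 0.2233; cv–y: (181 + 24)/1500 = 0.1367.
Expected DCO frequency = 0.2233 × 0.1367 ≈ 0.03053; observed = 24/1500 ≈ 0.01600.
Coefficient of coincidence = 0.01600/0.03053 ≈ 0.52.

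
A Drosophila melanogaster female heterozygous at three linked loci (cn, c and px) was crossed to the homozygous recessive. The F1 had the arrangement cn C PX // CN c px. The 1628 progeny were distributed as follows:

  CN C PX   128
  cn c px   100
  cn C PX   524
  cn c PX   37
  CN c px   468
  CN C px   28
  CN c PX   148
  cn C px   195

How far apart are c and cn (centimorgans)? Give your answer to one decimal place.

18.0 centimorgans

The two rarest classes, cn c PX and CN C px, are the double crossovers. Comparing them with the parentals, only the c allele has switched, so c is the middle locus and the order is cn – c – px.
Crossovers in the cn–c interval produce the single-crossover classes CN C PX and cn c px (128 + 100 = 228) plus the double crossovers (65).
RF(cn–c) = (228 + 65) / 1628 = 293/1628 = 0.1800 → 18.0 centimorgans.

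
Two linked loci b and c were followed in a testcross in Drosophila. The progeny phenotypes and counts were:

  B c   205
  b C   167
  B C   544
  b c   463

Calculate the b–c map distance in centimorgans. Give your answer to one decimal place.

The two most frequent classes, B C (544) and b c (463), are the parental types, so the F1 was B C / b c.
The recombinant classes are B c and b C: 205 + 167 = 372.
Recombination frequency = 372/1379 = 0.2698 ≈ 27.0%, i.e. 27.0 centimorgans.

27.0 centimorgans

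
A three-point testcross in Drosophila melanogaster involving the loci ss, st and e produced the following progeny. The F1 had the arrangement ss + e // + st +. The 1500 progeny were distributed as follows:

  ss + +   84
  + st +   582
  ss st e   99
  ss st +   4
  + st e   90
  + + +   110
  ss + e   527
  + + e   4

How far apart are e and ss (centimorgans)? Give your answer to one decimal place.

12.1 centimorgans

The two rarest classes, + + e and ss st +, are the double crossovers. Comparing them with the parentals, only the ss allele has switched, so ss is the middle locus and the order is st – ss – e.
Crossovers in the ss–e interval produce the single-crossover classes ss + + and + st e (84 + 90 = 174) plus the double crossovers (8).
RF(ss–e) = (174 + 8) / 1500 = 182/1500 = 0.1213 → 12.1 centimorgans.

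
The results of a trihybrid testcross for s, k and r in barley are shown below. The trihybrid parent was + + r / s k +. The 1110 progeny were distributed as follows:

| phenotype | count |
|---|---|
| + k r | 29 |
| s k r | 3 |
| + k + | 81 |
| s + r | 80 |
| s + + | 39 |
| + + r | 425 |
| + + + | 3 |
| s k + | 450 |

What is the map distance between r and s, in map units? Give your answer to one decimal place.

15.0 map units

The two rarest classes, + + + and s k r, are the double crossovers. Comparing them with the parentals, only the r allele has switched, so r is the middle locus and the order is k – r – s.
Crossovers in the r–s interval produce the single-crossover classes s + r and + k + (80 + 81 = 161) plus the double crossovers (6).
RF(r–s) = (161 + 6) / 1110 = 167/1110 = 0.1505 → 15.0 map units.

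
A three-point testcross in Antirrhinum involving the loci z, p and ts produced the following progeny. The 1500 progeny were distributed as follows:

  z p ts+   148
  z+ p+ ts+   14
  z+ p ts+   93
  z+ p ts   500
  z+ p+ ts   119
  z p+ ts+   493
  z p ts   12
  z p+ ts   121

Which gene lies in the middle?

The two most frequent reciprocal classes, z+ p ts and z p+ ts+, are the parental types, so the F1 was z+ p ts / z p+ ts+.
The two rarest classes, z p ts and z+ p+ ts+, are the double crossovers. Comparing them with the parentals, only the z allele has switched, so z is the middle locus and the order is ts – z – p.

z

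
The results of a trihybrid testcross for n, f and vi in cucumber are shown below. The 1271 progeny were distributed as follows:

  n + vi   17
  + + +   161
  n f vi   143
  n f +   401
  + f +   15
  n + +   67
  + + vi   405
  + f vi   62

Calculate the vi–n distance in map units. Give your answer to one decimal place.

The two most frequent reciprocal classes, + + vi and n f +, are the parental types, so the F1 was + + vi / n f +.
The two rarest classes, n + vi and + f +, are the double crossovers. Comparing them with the parentals, only the n allele has switched, so n is the middle locus and the order is vi – n – f.
Crossovers in the vi–n interval produce the single-crossover classes + + + and n f vi (161 + 143 = 304) plus the double crossovers (32).
RF(vi–n) = (304 + 32) / 1271 = 336/1271 = 0.2644 → 26.4 map units.

26.4 map units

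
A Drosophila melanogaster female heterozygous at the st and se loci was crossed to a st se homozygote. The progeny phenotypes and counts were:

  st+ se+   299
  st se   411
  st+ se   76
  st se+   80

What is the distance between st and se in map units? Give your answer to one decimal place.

The two most frequent classes, st+ se+ (299) and st se (411), are the parental types, so the F1 was st+ se+ / st se.
The recombinant classes are st+ se and st se+: 76 + 80 = 156.
Recombination frequency = 156/866 = 0.1801 ≈ 18.0%, i.e. 18.0 map units.

18.0 map units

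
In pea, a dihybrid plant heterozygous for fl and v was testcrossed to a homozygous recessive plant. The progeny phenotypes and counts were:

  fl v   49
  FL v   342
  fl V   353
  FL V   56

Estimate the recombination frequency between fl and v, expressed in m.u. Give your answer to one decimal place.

13.1 m.u.

The two most frequent classes, FL v (342) and fl V (353), are the parental types, so the F1 was FL v / fl V.
The recombinant classes are FL V and fl v: 56 + 49 = 105.
Recombination frequency = 105/800 = 0.1313 ≈ 13.1%, i.e. 13.1 m.u.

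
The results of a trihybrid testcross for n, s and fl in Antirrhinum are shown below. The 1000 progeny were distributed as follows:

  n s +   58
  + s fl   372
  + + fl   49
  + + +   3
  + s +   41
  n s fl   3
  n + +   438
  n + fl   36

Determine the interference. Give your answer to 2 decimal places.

The two most frequent reciprocal classes, n + + and + s fl, are the parental types, so the F1 was n + + / + s fl.
The two rarest classes, + + + and n s fl, are the double crossovers. Comparing them with the parentals, only the n allele has switched, so n is the middle locus and the order is fl – n – s.
fl–n: (77 + 6)/1000 = 0.0830; n–s: (107 + 6)/1000 = 0.1130.
Expected DCO frequency = 0.0830 × 0.1130 ≈ 0.00938; observed = 6/1000 ≈ 0.00600.
Coefficient of coincidence = 0.00600/0.00938 ≈ 0.64; interference = 1 − 0.64 = 0.36.

0.36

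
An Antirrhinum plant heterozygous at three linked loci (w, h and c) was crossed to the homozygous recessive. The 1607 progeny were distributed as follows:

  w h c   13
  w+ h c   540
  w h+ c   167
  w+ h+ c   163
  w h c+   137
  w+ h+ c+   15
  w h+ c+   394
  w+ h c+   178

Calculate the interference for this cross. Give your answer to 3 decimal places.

The two most frequent reciprocal classes, w+ h c and w h+ c+, are the parental types, so the F1 was w+ h c / w h+ c+.
The two rarest classes, w h c and w+ h+ c+, are the double crossovers. Comparing them with the parentals, only the w allele has switched, so w is the middle locus and the order is c – w – h.
c–w: (345 + 28)/1607 = 0.2321; w–h: (300 + 28)/1607 = 0.2041.
Expected DCO frequency = 0.2321 × 0.2041 ≈ 0.04737; observed = 28/1607 ≈ 0.01742.
Coefficient of coincidence = 0.01742/0.04737 ≈ 0.368; interference = 1 − 0.368 = 0.632.

0.632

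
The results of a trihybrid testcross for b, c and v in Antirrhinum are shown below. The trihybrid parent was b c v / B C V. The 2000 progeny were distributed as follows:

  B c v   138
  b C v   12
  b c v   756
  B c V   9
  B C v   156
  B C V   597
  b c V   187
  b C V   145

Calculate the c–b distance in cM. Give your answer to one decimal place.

15.2 cM

The two rarest classes, b C v and B c V, are the double crossovers. Comparing them with the parentals, only the c allele has switched, so c is the middle locus and the order is b – c – v.
Crossovers in the b–c interval produce the single-crossover classes B c v and b C V (138 + 145 = 283) plus the double crossovers (21).
RF(b–c) = (283 + 21) / 2000 = 304/2000 = 0.1520 → 15.2 cM.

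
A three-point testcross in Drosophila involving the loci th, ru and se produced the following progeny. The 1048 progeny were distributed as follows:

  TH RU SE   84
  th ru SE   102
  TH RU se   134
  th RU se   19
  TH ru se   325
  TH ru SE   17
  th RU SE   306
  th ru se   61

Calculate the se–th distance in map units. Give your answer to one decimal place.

17.3 map units

The two most frequent reciprocal classes, th RU SE and TH ru se, are the parental types, so the F1 was th RU SE / TH ru se.
The two rarest classes, th RU se and TH ru SE, are the double crossovers. Comparing them with the parentals, only the se allele has switched, so se is the middle locus and the order is th – se – ru.
Crossovers in the th–se interval produce the single-crossover classes TH RU SE and th ru se (84 + 61 = 145) plus the double crossovers (36).
RF(th–se) = (145 + 36) / 1048 = 181/1048 = 0.1727 → 17.3 map units.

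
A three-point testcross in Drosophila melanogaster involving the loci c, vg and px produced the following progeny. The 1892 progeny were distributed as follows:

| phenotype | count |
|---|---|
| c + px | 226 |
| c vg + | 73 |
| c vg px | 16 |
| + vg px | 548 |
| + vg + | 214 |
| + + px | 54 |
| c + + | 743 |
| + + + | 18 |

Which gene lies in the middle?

c

The two most frequent reciprocal classes, + vg px and c + +, are the parental types, so the F1 was + vg px / c + +.
The two rarest classes, c vg px and + + +, are the double crossovers. Comparing them with the parentals, only the c allele has switched, so c is the middle locus and the order is vg – c – px.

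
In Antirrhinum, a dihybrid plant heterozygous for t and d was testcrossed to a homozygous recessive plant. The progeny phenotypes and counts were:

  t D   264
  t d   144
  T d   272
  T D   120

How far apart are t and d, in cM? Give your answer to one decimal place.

33.0 cM

The two most frequent classes, T d (272) and t D (264), are the parental types, so the F1 was T d / t D.
The recombinant classes are T D and t d: 120 + 144 = 264.
Recombination frequency = 264/800 = 0.3300 ≈ 33.0%, i.e. 33.0 cM.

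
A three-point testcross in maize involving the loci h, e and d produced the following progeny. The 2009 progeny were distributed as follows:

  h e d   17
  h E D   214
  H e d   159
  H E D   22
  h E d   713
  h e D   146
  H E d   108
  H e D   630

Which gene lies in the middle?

e

The two most frequent reciprocal classes, h E d and H e D, are the parental types, so the F1 was h E d / H e D.
The two rarest classes, h e d and H E D, are the double crossovers. Comparing them with the parentals, only the e allele has switched, so e is the middle locus and the order is h – e – d.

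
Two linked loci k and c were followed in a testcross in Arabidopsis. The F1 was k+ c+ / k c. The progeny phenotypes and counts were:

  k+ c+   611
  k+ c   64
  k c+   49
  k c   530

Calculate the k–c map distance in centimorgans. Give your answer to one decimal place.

9.0 centimorgans

The recombinant classes are k+ c and k c+: 64 + 49 = 113.
Recombination frequency = 113/1254 = 0.0901 ≈ 9.0%, i.e. 9.0 centimorgans.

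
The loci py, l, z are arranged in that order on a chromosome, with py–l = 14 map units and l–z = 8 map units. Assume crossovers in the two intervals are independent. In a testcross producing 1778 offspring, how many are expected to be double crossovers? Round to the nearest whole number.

Map distances give recombination frequencies of 0.140 and 0.080 for the two intervals.
With no interference, expected double-crossover frequency = 0.140 × 0.080 = 0.01120.
Expected number = 0.01120 × 1778 = 19.91 ≈ 20.

20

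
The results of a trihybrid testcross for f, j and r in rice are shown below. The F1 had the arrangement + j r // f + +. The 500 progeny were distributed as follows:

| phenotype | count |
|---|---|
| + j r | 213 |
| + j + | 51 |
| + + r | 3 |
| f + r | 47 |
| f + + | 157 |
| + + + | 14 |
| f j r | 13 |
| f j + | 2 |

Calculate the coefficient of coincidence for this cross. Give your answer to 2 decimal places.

0.76

The two rarest classes, + + r and f j +, are the double crossovers. Comparing them with the parentals, only the j allele has switched, so j is the middle locus and the order is f – j – r.
f–j: (27 + 5)/500 = 0.0640; j–r: (98 + 5)/500 = 0.2060.
Expected DCO frequency = 0.0640 × 0.2060 ≈ 0.01318; observed = 5/500 ≈ 0.01000.
Coefficient of coincidence = 0.01000/0.01318 ≈ 0.76.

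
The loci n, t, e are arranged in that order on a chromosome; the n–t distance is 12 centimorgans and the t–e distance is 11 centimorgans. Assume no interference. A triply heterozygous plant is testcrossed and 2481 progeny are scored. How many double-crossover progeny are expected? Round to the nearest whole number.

Map distances give recombination frequencies of 0.120 and 0.110 for the two intervals.
With no interference, expected double-crossover frequency = 0.120 × 0.110 = 0.01320.
Expected number = 0.01320 × 2481 = 32.75 ≈ 33.

33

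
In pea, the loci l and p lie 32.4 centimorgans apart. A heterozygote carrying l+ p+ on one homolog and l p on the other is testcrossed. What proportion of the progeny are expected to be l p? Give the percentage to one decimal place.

33.8%

A map distance of 32.4 centimorgans corresponds to a recombination frequency of 0.324.
The F1 is l+ p+ / l p, so l p is a parental gamete class with expected frequency (1 − r)/2 = 0.676/2 = 0.3380.
That is 0.3380 = 33.8% of the progeny.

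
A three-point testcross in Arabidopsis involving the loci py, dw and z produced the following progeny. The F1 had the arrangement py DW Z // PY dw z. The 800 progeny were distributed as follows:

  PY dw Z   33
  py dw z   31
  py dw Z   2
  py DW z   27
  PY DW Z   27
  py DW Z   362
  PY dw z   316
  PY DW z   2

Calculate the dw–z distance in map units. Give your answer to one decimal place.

The two rarest classes, py dw Z and PY DW z, are the double crossovers. Comparing them with the parentals, only the dw allele has switched, so dw is the middle locus and the order is z – dw – py.
Crossovers in the z–dw interval produce the single-crossover classes py DW z and PY dw Z (27 + 33 = 60) plus the double crossovers (4).
RF(z–dw) = (60 + 4) / 800 = 64/800 = 0.0800 → 8.0 map units.

8.0 map units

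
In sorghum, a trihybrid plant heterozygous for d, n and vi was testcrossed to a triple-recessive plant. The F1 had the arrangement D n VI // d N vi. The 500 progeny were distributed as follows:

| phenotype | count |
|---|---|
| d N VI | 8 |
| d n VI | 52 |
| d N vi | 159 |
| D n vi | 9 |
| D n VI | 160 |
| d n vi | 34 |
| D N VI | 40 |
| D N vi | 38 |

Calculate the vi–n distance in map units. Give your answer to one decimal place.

18.2 map units

The two rarest classes, D n vi and d N VI, are the double crossovers. Comparing them with the parentals, only the vi allele has switched, so vi is the middle locus and the order is d – vi – n.
Crossovers in the vi–n interval produce the single-crossover classes D N VI and d n vi (40 + 34 = 74) plus the double crossovers (17).
RF(vi–n) = (74 + 17) / 500 = 91/500 = 0.1820 → 18.2 map units.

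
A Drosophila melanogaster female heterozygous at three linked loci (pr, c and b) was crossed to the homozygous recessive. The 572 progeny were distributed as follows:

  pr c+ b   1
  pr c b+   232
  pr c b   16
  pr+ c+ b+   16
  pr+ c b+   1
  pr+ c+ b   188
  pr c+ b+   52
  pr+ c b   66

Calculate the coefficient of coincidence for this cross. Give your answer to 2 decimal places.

The two most frequent reciprocal classes, pr+ c+ b and pr c b+, are the parental types, so the F1 was pr+ c+ b / pr c b+.
The two rarest classes, pr c+ b and pr+ c b+, are the double crossovers. Comparing them with the parentals, only the pr allele has switched, so pr is the middle locus and the order is c – pr – b.
c–pr: (118 + 2)/572 = 0.2098; pr–b: (32 + 2)/572 = 0.0594.
Expected DCO frequency = 0.2098 × 0.0594 ≈ 0.01246; observed = 2/572 ≈ 0.00350.
Coefficient of coincidence = 0.00350/0.01246 ≈ 0.28.

0.28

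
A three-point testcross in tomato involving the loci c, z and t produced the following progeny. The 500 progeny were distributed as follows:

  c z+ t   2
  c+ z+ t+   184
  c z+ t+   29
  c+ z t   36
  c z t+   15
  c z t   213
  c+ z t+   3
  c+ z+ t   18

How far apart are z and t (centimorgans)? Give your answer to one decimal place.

The two most frequent reciprocal classes, c z t and c+ z+ t+, are the parental types, so the F1 was c z t / c+ z+ t+.
The two rarest classes, c z+ t and c+ z t+, are the double crossovers. Comparing them with the parentals, only the z allele has switched, so z is the middle locus and the order is t – z – c.
Crossovers in the t–z interval produce the single-crossover classes c z t+ and c+ z+ t (15 + 18 = 33) plus the double crossovers (5).
RF(t–z) = (33 + 5) / 500 = 38/500 = 0.0760 → 7.6 centimorgans.

7.6 centimorgans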